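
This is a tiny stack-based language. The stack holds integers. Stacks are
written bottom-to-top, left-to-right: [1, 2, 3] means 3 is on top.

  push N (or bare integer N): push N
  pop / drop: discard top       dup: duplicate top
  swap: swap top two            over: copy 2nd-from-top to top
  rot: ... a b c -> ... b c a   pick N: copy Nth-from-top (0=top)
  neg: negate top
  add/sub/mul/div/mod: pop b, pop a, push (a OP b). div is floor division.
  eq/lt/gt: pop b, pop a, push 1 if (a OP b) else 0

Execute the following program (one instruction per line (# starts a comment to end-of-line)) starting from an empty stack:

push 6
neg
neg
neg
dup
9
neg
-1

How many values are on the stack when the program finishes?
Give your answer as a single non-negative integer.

Answer: 4

Derivation:
After 'push 6': stack = [6] (depth 1)
After 'neg': stack = [-6] (depth 1)
After 'neg': stack = [6] (depth 1)
After 'neg': stack = [-6] (depth 1)
After 'dup': stack = [-6, -6] (depth 2)
After 'push 9': stack = [-6, -6, 9] (depth 3)
After 'neg': stack = [-6, -6, -9] (depth 3)
After 'push -1': stack = [-6, -6, -9, -1] (depth 4)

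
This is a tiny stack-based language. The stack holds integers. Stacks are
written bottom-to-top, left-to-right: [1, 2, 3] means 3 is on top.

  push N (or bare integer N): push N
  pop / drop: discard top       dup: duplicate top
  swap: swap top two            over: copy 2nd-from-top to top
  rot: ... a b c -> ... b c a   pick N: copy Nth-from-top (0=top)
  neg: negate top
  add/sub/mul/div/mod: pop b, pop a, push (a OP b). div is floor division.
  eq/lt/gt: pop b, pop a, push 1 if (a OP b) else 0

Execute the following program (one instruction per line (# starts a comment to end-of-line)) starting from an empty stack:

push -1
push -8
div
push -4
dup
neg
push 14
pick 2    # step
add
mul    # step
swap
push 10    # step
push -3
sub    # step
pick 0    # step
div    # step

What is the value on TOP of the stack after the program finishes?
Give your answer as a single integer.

Answer: 1

Derivation:
After 'push -1': [-1]
After 'push -8': [-1, -8]
After 'div': [0]
After 'push -4': [0, -4]
After 'dup': [0, -4, -4]
After 'neg': [0, -4, 4]
After 'push 14': [0, -4, 4, 14]
After 'pick 2': [0, -4, 4, 14, -4]
After 'add': [0, -4, 4, 10]
After 'mul': [0, -4, 40]
After 'swap': [0, 40, -4]
After 'push 10': [0, 40, -4, 10]
After 'push -3': [0, 40, -4, 10, -3]
After 'sub': [0, 40, -4, 13]
After 'pick 0': [0, 40, -4, 13, 13]
After 'div': [0, 40, -4, 1]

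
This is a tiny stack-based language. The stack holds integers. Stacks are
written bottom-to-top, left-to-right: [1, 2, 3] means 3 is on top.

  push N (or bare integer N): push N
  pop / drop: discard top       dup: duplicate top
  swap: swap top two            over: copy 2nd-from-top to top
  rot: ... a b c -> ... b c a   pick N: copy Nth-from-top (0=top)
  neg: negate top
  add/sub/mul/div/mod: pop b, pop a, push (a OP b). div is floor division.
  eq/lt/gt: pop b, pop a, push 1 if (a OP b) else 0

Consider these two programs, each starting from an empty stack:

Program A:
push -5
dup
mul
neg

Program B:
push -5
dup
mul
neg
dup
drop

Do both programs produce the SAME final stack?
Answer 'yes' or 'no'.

Answer: yes

Derivation:
Program A trace:
  After 'push -5': [-5]
  After 'dup': [-5, -5]
  After 'mul': [25]
  After 'neg': [-25]
Program A final stack: [-25]

Program B trace:
  After 'push -5': [-5]
  After 'dup': [-5, -5]
  After 'mul': [25]
  After 'neg': [-25]
  After 'dup': [-25, -25]
  After 'drop': [-25]
Program B final stack: [-25]
Same: yes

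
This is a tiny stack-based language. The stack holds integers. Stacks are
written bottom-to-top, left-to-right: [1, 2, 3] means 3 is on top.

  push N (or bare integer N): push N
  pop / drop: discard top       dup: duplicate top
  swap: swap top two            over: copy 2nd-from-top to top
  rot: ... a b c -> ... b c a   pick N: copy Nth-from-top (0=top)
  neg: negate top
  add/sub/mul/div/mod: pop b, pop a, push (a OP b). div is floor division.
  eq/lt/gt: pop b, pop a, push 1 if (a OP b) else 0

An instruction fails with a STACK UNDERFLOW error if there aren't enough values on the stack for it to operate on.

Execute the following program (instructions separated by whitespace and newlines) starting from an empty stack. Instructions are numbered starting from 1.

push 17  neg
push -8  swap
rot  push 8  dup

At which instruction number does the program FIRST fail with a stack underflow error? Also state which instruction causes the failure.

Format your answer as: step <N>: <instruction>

Answer: step 5: rot

Derivation:
Step 1 ('push 17'): stack = [17], depth = 1
Step 2 ('neg'): stack = [-17], depth = 1
Step 3 ('push -8'): stack = [-17, -8], depth = 2
Step 4 ('swap'): stack = [-8, -17], depth = 2
Step 5 ('rot'): needs 3 value(s) but depth is 2 — STACK UNDERFLOW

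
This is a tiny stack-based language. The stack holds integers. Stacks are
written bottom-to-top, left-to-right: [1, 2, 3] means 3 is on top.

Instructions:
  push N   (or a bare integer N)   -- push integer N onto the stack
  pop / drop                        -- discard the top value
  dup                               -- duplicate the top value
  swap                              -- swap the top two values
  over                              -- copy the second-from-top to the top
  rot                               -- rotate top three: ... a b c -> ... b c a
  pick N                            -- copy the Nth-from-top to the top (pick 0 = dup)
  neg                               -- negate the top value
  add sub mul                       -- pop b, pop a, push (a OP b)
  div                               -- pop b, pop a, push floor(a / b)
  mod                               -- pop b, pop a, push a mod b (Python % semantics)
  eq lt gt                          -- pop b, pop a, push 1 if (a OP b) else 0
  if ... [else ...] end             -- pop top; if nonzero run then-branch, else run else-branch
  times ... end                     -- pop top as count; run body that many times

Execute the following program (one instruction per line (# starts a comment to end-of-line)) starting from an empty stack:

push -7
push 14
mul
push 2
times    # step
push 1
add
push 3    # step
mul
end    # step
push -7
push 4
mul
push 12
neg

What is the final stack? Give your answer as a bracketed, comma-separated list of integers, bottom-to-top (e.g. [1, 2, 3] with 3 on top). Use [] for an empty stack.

After 'push -7': [-7]
After 'push 14': [-7, 14]
After 'mul': [-98]
After 'push 2': [-98, 2]
After 'times': [-98]
After 'push 1': [-98, 1]
After 'add': [-97]
After 'push 3': [-97, 3]
After 'mul': [-291]
After 'push 1': [-291, 1]
After 'add': [-290]
After 'push 3': [-290, 3]
After 'mul': [-870]
After 'push -7': [-870, -7]
After 'push 4': [-870, -7, 4]
After 'mul': [-870, -28]
After 'push 12': [-870, -28, 12]
After 'neg': [-870, -28, -12]

Answer: [-870, -28, -12]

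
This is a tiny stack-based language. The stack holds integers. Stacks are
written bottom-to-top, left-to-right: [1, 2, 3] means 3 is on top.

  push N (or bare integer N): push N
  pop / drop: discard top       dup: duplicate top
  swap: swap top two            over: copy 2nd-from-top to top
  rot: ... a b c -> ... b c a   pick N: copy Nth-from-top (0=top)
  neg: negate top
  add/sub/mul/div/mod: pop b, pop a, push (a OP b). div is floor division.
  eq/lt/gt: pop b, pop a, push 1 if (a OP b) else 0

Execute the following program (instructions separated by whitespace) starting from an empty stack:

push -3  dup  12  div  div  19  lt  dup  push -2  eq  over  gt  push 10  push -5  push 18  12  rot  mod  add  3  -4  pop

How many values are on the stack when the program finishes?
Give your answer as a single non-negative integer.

Answer: 5

Derivation:
After 'push -3': stack = [-3] (depth 1)
After 'dup': stack = [-3, -3] (depth 2)
After 'push 12': stack = [-3, -3, 12] (depth 3)
After 'div': stack = [-3, -1] (depth 2)
After 'div': stack = [3] (depth 1)
After 'push 19': stack = [3, 19] (depth 2)
After 'lt': stack = [1] (depth 1)
After 'dup': stack = [1, 1] (depth 2)
After 'push -2': stack = [1, 1, -2] (depth 3)
After 'eq': stack = [1, 0] (depth 2)
  ...
After 'push 10': stack = [1, 0, 10] (depth 3)
After 'push -5': stack = [1, 0, 10, -5] (depth 4)
After 'push 18': stack = [1, 0, 10, -5, 18] (depth 5)
After 'push 12': stack = [1, 0, 10, -5, 18, 12] (depth 6)
After 'rot': stack = [1, 0, 10, 18, 12, -5] (depth 6)
After 'mod': stack = [1, 0, 10, 18, -3] (depth 5)
After 'add': stack = [1, 0, 10, 15] (depth 4)
After 'push 3': stack = [1, 0, 10, 15, 3] (depth 5)
After 'push -4': stack = [1, 0, 10, 15, 3, -4] (depth 6)
After 'pop': stack = [1, 0, 10, 15, 3] (depth 5)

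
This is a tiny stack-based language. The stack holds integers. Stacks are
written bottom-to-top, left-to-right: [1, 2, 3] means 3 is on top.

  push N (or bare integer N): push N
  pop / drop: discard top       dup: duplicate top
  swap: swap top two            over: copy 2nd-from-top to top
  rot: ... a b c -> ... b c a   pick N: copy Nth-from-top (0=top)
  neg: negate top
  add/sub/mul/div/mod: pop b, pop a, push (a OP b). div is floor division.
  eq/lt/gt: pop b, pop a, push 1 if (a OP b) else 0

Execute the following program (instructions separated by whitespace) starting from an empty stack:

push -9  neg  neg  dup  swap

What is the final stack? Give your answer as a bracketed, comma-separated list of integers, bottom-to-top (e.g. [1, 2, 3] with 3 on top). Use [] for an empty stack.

After 'push -9': [-9]
After 'neg': [9]
After 'neg': [-9]
After 'dup': [-9, -9]
After 'swap': [-9, -9]

Answer: [-9, -9]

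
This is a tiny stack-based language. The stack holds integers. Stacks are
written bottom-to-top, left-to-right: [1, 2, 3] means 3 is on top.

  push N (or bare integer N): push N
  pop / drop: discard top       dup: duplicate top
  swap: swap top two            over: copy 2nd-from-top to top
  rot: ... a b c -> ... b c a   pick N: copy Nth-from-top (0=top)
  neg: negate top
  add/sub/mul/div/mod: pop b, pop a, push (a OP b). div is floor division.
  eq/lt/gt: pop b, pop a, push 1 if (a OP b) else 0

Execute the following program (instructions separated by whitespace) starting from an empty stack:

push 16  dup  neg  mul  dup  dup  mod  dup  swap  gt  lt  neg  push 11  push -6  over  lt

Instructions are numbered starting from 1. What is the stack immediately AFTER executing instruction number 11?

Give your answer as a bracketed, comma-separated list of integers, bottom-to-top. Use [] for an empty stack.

Answer: [1]

Derivation:
Step 1 ('push 16'): [16]
Step 2 ('dup'): [16, 16]
Step 3 ('neg'): [16, -16]
Step 4 ('mul'): [-256]
Step 5 ('dup'): [-256, -256]
Step 6 ('dup'): [-256, -256, -256]
Step 7 ('mod'): [-256, 0]
Step 8 ('dup'): [-256, 0, 0]
Step 9 ('swap'): [-256, 0, 0]
Step 10 ('gt'): [-256, 0]
Step 11 ('lt'): [1]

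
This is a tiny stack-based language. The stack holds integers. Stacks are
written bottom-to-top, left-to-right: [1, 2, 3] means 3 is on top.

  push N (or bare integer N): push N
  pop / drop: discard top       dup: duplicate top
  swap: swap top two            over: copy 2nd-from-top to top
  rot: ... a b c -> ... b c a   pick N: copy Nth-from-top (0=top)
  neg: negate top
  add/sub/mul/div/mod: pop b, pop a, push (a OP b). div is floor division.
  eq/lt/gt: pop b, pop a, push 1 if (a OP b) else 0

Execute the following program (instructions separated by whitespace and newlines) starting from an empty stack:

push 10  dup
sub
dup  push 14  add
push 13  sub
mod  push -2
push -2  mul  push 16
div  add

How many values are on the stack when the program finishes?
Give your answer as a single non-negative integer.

After 'push 10': stack = [10] (depth 1)
After 'dup': stack = [10, 10] (depth 2)
After 'sub': stack = [0] (depth 1)
After 'dup': stack = [0, 0] (depth 2)
After 'push 14': stack = [0, 0, 14] (depth 3)
After 'add': stack = [0, 14] (depth 2)
After 'push 13': stack = [0, 14, 13] (depth 3)
After 'sub': stack = [0, 1] (depth 2)
After 'mod': stack = [0] (depth 1)
After 'push -2': stack = [0, -2] (depth 2)
After 'push -2': stack = [0, -2, -2] (depth 3)
After 'mul': stack = [0, 4] (depth 2)
After 'push 16': stack = [0, 4, 16] (depth 3)
After 'div': stack = [0, 0] (depth 2)
After 'add': stack = [0] (depth 1)

Answer: 1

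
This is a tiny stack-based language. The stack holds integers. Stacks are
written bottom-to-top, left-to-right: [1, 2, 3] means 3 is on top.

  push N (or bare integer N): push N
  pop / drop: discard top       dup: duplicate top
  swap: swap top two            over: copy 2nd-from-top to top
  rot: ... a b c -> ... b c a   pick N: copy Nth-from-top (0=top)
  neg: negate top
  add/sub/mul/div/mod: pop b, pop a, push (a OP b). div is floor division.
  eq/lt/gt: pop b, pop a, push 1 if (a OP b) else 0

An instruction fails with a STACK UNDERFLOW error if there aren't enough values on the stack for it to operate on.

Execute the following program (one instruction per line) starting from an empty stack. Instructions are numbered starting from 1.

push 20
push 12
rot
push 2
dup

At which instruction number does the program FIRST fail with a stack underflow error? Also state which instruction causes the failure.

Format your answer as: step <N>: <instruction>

Step 1 ('push 20'): stack = [20], depth = 1
Step 2 ('push 12'): stack = [20, 12], depth = 2
Step 3 ('rot'): needs 3 value(s) but depth is 2 — STACK UNDERFLOW

Answer: step 3: rot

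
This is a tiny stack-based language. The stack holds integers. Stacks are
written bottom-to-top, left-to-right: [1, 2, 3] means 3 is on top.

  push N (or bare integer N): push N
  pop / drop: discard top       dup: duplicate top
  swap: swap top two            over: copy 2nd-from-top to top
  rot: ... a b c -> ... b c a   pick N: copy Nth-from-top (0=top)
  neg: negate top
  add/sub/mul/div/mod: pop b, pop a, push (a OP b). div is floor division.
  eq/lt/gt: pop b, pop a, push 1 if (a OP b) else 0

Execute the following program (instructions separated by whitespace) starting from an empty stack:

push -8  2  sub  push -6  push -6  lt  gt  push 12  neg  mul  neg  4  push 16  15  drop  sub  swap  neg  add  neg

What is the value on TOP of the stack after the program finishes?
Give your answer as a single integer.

After 'push -8': [-8]
After 'push 2': [-8, 2]
After 'sub': [-10]
After 'push -6': [-10, -6]
After 'push -6': [-10, -6, -6]
After 'lt': [-10, 0]
After 'gt': [0]
After 'push 12': [0, 12]
After 'neg': [0, -12]
After 'mul': [0]
After 'neg': [0]
After 'push 4': [0, 4]
After 'push 16': [0, 4, 16]
After 'push 15': [0, 4, 16, 15]
After 'drop': [0, 4, 16]
After 'sub': [0, -12]
After 'swap': [-12, 0]
After 'neg': [-12, 0]
After 'add': [-12]
After 'neg': [12]

Answer: 12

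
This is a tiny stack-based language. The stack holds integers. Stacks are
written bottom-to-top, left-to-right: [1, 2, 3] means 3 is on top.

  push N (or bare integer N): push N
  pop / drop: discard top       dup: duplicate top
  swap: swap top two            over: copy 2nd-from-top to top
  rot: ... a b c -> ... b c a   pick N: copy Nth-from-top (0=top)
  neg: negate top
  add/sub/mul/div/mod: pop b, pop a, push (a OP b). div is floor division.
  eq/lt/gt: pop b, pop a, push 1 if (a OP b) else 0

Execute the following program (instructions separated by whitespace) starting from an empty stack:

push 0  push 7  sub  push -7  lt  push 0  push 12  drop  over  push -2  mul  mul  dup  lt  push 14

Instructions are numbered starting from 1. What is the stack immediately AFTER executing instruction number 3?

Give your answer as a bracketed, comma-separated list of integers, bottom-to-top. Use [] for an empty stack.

Step 1 ('push 0'): [0]
Step 2 ('push 7'): [0, 7]
Step 3 ('sub'): [-7]

Answer: [-7]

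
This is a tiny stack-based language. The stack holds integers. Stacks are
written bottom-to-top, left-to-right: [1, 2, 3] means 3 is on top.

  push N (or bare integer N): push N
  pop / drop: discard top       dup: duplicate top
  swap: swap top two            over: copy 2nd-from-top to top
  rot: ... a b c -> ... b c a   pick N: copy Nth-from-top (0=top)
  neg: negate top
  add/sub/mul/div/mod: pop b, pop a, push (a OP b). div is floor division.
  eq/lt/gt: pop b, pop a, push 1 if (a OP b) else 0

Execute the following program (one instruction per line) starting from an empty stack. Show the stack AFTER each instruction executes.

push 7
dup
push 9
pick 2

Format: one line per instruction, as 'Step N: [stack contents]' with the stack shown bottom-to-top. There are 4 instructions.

Step 1: [7]
Step 2: [7, 7]
Step 3: [7, 7, 9]
Step 4: [7, 7, 9, 7]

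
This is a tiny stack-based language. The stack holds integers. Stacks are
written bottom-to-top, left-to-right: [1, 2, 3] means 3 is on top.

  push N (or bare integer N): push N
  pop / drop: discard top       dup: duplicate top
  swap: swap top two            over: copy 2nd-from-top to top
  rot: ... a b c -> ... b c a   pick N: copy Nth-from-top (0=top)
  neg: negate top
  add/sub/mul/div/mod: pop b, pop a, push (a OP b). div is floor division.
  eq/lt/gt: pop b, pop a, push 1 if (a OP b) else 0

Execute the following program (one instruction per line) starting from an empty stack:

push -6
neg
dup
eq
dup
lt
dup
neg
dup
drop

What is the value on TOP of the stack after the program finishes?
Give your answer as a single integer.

After 'push -6': [-6]
After 'neg': [6]
After 'dup': [6, 6]
After 'eq': [1]
After 'dup': [1, 1]
After 'lt': [0]
After 'dup': [0, 0]
After 'neg': [0, 0]
After 'dup': [0, 0, 0]
After 'drop': [0, 0]

Answer: 0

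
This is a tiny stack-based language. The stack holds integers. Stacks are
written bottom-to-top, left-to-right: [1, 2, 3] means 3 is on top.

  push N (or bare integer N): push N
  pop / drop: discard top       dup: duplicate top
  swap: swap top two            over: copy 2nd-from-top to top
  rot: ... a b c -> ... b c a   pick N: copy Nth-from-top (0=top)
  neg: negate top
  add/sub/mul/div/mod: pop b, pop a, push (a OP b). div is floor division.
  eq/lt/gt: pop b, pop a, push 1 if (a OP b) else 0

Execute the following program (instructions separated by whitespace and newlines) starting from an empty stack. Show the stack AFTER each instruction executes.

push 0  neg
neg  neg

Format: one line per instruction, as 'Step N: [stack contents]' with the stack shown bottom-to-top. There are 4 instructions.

Step 1: [0]
Step 2: [0]
Step 3: [0]
Step 4: [0]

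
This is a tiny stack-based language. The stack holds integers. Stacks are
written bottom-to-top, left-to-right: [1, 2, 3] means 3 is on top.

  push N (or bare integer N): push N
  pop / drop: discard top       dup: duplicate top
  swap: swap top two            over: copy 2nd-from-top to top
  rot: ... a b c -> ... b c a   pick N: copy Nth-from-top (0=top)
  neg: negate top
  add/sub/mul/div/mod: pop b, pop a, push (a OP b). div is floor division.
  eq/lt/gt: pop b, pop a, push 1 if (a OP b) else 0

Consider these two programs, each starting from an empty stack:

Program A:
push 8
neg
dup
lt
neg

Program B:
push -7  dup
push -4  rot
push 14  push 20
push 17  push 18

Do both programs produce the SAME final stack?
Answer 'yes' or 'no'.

Program A trace:
  After 'push 8': [8]
  After 'neg': [-8]
  After 'dup': [-8, -8]
  After 'lt': [0]
  After 'neg': [0]
Program A final stack: [0]

Program B trace:
  After 'push -7': [-7]
  After 'dup': [-7, -7]
  After 'push -4': [-7, -7, -4]
  After 'rot': [-7, -4, -7]
  After 'push 14': [-7, -4, -7, 14]
  After 'push 20': [-7, -4, -7, 14, 20]
  After 'push 17': [-7, -4, -7, 14, 20, 17]
  After 'push 18': [-7, -4, -7, 14, 20, 17, 18]
Program B final stack: [-7, -4, -7, 14, 20, 17, 18]
Same: no

Answer: no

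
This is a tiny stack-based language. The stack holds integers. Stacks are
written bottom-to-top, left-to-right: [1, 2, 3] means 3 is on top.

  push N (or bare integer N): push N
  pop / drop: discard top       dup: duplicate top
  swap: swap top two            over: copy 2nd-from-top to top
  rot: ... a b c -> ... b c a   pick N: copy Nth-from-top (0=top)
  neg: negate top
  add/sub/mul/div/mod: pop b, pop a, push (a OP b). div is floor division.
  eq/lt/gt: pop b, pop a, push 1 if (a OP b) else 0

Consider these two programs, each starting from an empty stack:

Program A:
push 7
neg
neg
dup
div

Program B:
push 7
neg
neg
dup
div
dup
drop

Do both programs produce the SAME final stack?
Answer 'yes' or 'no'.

Answer: yes

Derivation:
Program A trace:
  After 'push 7': [7]
  After 'neg': [-7]
  After 'neg': [7]
  After 'dup': [7, 7]
  After 'div': [1]
Program A final stack: [1]

Program B trace:
  After 'push 7': [7]
  After 'neg': [-7]
  After 'neg': [7]
  After 'dup': [7, 7]
  After 'div': [1]
  After 'dup': [1, 1]
  After 'drop': [1]
Program B final stack: [1]
Same: yes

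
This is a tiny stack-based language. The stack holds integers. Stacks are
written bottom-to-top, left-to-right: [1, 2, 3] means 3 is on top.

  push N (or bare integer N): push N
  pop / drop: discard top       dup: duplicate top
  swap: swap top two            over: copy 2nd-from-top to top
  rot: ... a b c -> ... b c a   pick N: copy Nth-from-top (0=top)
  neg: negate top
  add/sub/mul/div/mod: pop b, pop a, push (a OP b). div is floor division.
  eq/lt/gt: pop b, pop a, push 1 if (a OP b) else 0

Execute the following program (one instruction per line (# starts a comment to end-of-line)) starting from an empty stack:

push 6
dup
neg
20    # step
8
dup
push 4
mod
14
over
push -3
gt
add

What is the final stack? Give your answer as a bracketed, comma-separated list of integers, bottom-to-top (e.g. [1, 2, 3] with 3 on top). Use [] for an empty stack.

After 'push 6': [6]
After 'dup': [6, 6]
After 'neg': [6, -6]
After 'push 20': [6, -6, 20]
After 'push 8': [6, -6, 20, 8]
After 'dup': [6, -6, 20, 8, 8]
After 'push 4': [6, -6, 20, 8, 8, 4]
After 'mod': [6, -6, 20, 8, 0]
After 'push 14': [6, -6, 20, 8, 0, 14]
After 'over': [6, -6, 20, 8, 0, 14, 0]
After 'push -3': [6, -6, 20, 8, 0, 14, 0, -3]
After 'gt': [6, -6, 20, 8, 0, 14, 1]
After 'add': [6, -6, 20, 8, 0, 15]

Answer: [6, -6, 20, 8, 0, 15]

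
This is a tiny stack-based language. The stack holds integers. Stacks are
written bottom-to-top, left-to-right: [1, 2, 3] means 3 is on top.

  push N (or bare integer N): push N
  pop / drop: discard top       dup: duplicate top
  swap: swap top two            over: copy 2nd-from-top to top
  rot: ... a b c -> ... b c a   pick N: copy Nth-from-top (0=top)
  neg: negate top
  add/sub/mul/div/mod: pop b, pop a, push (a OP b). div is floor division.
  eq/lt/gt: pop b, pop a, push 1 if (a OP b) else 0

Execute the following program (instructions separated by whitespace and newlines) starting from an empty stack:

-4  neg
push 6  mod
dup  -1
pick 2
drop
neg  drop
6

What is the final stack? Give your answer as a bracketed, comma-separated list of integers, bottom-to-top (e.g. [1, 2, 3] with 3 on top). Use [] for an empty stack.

Answer: [4, 4, 6]

Derivation:
After 'push -4': [-4]
After 'neg': [4]
After 'push 6': [4, 6]
After 'mod': [4]
After 'dup': [4, 4]
After 'push -1': [4, 4, -1]
After 'pick 2': [4, 4, -1, 4]
After 'drop': [4, 4, -1]
After 'neg': [4, 4, 1]
After 'drop': [4, 4]
After 'push 6': [4, 4, 6]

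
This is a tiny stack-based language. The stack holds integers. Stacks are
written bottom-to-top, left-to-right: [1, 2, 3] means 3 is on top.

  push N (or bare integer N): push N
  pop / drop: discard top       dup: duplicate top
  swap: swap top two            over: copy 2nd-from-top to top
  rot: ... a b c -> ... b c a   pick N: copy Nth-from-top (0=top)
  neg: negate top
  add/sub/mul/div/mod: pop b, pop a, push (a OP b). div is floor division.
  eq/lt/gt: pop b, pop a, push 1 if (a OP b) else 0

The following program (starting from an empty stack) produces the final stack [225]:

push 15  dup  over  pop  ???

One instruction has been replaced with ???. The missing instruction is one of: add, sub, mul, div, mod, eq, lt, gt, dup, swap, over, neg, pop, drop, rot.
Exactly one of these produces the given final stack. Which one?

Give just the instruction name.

Answer: mul

Derivation:
Stack before ???: [15, 15]
Stack after ???:  [225]
The instruction that transforms [15, 15] -> [225] is: mul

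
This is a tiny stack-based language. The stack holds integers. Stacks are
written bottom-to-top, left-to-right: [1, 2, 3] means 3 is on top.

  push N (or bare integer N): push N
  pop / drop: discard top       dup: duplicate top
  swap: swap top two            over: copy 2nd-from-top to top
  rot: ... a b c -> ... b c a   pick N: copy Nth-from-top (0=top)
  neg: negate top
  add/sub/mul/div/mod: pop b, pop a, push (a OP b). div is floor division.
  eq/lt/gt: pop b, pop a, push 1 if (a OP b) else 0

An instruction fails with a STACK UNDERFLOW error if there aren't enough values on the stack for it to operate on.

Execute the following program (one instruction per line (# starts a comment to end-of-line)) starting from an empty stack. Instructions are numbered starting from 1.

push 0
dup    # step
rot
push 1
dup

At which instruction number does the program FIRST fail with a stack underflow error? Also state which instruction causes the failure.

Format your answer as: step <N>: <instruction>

Answer: step 3: rot

Derivation:
Step 1 ('push 0'): stack = [0], depth = 1
Step 2 ('dup'): stack = [0, 0], depth = 2
Step 3 ('rot'): needs 3 value(s) but depth is 2 — STACK UNDERFLOW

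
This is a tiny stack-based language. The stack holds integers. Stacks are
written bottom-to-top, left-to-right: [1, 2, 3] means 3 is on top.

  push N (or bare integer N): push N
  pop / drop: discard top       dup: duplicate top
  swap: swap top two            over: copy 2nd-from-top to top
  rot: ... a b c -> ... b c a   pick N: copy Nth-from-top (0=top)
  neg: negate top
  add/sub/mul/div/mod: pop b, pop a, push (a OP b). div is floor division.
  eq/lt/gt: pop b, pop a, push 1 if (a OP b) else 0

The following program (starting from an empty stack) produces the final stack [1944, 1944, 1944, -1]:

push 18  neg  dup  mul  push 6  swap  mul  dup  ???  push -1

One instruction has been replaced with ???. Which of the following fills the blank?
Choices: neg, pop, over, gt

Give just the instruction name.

Answer: over

Derivation:
Stack before ???: [1944, 1944]
Stack after ???:  [1944, 1944, 1944]
Checking each choice:
  neg: produces [1944, -1944, -1]
  pop: produces [1944, -1]
  over: MATCH
  gt: produces [0, -1]


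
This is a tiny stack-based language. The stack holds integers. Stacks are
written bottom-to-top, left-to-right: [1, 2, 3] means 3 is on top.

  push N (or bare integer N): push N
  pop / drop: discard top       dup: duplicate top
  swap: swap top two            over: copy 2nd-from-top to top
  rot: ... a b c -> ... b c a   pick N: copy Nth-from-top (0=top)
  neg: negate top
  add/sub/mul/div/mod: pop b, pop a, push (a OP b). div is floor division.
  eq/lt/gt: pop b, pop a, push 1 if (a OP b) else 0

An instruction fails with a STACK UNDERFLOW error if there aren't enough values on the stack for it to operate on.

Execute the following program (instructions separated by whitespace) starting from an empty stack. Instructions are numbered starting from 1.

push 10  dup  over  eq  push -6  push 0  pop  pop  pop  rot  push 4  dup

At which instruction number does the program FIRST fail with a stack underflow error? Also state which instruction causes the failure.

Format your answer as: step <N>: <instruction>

Step 1 ('push 10'): stack = [10], depth = 1
Step 2 ('dup'): stack = [10, 10], depth = 2
Step 3 ('over'): stack = [10, 10, 10], depth = 3
Step 4 ('eq'): stack = [10, 1], depth = 2
Step 5 ('push -6'): stack = [10, 1, -6], depth = 3
Step 6 ('push 0'): stack = [10, 1, -6, 0], depth = 4
Step 7 ('pop'): stack = [10, 1, -6], depth = 3
Step 8 ('pop'): stack = [10, 1], depth = 2
Step 9 ('pop'): stack = [10], depth = 1
Step 10 ('rot'): needs 3 value(s) but depth is 1 — STACK UNDERFLOW

Answer: step 10: rot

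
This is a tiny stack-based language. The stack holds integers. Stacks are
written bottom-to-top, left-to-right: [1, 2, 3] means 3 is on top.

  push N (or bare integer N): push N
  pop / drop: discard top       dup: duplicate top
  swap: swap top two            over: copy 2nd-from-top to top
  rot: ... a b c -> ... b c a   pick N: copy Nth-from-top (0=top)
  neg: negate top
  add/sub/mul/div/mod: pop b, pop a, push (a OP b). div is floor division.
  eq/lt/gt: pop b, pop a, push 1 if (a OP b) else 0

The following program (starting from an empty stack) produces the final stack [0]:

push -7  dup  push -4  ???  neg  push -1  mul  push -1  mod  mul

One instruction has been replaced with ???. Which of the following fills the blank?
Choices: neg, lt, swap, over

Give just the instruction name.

Answer: lt

Derivation:
Stack before ???: [-7, -7, -4]
Stack after ???:  [-7, 1]
Checking each choice:
  neg: produces [-7, 0]
  lt: MATCH
  swap: produces [-7, 0]
  over: produces [-7, -7, 0]


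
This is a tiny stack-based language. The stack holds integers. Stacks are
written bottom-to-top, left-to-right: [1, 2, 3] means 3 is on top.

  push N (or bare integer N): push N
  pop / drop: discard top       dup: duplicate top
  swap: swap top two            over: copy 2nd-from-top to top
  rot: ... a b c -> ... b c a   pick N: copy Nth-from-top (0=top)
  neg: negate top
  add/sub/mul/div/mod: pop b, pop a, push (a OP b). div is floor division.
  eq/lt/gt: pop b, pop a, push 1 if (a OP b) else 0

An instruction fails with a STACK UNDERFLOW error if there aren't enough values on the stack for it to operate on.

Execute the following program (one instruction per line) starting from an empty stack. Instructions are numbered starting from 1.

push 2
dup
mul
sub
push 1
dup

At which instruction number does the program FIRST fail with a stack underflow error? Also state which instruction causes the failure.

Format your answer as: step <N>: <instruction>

Step 1 ('push 2'): stack = [2], depth = 1
Step 2 ('dup'): stack = [2, 2], depth = 2
Step 3 ('mul'): stack = [4], depth = 1
Step 4 ('sub'): needs 2 value(s) but depth is 1 — STACK UNDERFLOW

Answer: step 4: sub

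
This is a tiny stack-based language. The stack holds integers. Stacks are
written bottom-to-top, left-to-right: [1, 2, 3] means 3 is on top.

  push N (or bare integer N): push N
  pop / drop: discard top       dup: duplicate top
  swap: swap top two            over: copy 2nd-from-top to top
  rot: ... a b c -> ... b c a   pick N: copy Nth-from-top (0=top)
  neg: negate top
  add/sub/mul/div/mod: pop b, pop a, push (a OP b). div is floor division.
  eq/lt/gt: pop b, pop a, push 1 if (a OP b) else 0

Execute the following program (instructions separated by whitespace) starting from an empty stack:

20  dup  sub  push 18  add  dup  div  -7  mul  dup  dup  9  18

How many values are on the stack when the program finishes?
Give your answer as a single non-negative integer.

Answer: 5

Derivation:
After 'push 20': stack = [20] (depth 1)
After 'dup': stack = [20, 20] (depth 2)
After 'sub': stack = [0] (depth 1)
After 'push 18': stack = [0, 18] (depth 2)
After 'add': stack = [18] (depth 1)
After 'dup': stack = [18, 18] (depth 2)
After 'div': stack = [1] (depth 1)
After 'push -7': stack = [1, -7] (depth 2)
After 'mul': stack = [-7] (depth 1)
After 'dup': stack = [-7, -7] (depth 2)
After 'dup': stack = [-7, -7, -7] (depth 3)
After 'push 9': stack = [-7, -7, -7, 9] (depth 4)
After 'push 18': stack = [-7, -7, -7, 9, 18] (depth 5)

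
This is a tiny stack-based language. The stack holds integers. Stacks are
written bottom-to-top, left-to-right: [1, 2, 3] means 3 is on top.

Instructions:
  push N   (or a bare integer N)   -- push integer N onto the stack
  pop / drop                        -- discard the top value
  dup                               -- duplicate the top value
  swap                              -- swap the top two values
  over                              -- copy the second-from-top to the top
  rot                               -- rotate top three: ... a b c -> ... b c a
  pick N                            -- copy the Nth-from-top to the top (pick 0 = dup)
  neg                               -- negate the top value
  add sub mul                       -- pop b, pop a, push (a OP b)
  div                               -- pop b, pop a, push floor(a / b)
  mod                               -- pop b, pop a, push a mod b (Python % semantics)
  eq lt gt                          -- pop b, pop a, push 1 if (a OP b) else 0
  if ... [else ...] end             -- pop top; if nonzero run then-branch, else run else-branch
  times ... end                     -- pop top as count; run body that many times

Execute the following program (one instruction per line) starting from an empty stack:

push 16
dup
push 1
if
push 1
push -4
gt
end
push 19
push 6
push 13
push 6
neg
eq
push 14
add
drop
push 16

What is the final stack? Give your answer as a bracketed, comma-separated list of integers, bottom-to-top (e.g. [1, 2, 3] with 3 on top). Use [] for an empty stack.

Answer: [16, 16, 1, 19, 6, 16]

Derivation:
After 'push 16': [16]
After 'dup': [16, 16]
After 'push 1': [16, 16, 1]
After 'if': [16, 16]
After 'push 1': [16, 16, 1]
After 'push -4': [16, 16, 1, -4]
After 'gt': [16, 16, 1]
After 'push 19': [16, 16, 1, 19]
After 'push 6': [16, 16, 1, 19, 6]
After 'push 13': [16, 16, 1, 19, 6, 13]
After 'push 6': [16, 16, 1, 19, 6, 13, 6]
After 'neg': [16, 16, 1, 19, 6, 13, -6]
After 'eq': [16, 16, 1, 19, 6, 0]
After 'push 14': [16, 16, 1, 19, 6, 0, 14]
After 'add': [16, 16, 1, 19, 6, 14]
After 'drop': [16, 16, 1, 19, 6]
After 'push 16': [16, 16, 1, 19, 6, 16]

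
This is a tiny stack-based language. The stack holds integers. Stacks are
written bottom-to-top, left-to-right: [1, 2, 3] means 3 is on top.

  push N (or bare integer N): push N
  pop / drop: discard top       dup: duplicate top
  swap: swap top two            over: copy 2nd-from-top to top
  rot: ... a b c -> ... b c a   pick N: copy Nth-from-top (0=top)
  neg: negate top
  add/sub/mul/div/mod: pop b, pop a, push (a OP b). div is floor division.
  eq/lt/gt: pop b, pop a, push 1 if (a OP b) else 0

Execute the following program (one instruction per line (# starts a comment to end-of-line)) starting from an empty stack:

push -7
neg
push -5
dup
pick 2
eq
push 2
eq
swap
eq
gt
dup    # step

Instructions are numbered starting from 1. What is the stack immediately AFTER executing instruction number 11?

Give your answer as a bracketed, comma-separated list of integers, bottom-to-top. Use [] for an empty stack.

Step 1 ('push -7'): [-7]
Step 2 ('neg'): [7]
Step 3 ('push -5'): [7, -5]
Step 4 ('dup'): [7, -5, -5]
Step 5 ('pick 2'): [7, -5, -5, 7]
Step 6 ('eq'): [7, -5, 0]
Step 7 ('push 2'): [7, -5, 0, 2]
Step 8 ('eq'): [7, -5, 0]
Step 9 ('swap'): [7, 0, -5]
Step 10 ('eq'): [7, 0]
Step 11 ('gt'): [1]

Answer: [1]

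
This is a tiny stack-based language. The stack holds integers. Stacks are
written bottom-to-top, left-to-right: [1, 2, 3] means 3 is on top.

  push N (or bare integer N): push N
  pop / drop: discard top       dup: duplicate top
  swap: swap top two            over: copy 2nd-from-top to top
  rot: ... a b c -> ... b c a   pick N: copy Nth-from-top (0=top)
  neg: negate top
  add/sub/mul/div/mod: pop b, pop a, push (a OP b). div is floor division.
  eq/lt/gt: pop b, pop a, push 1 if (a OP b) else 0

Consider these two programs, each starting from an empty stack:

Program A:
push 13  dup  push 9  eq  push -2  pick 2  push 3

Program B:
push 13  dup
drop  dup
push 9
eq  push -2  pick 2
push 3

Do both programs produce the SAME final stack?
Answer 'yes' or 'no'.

Program A trace:
  After 'push 13': [13]
  After 'dup': [13, 13]
  After 'push 9': [13, 13, 9]
  After 'eq': [13, 0]
  After 'push -2': [13, 0, -2]
  After 'pick 2': [13, 0, -2, 13]
  After 'push 3': [13, 0, -2, 13, 3]
Program A final stack: [13, 0, -2, 13, 3]

Program B trace:
  After 'push 13': [13]
  After 'dup': [13, 13]
  After 'drop': [13]
  After 'dup': [13, 13]
  After 'push 9': [13, 13, 9]
  After 'eq': [13, 0]
  After 'push -2': [13, 0, -2]
  After 'pick 2': [13, 0, -2, 13]
  After 'push 3': [13, 0, -2, 13, 3]
Program B final stack: [13, 0, -2, 13, 3]
Same: yes

Answer: yes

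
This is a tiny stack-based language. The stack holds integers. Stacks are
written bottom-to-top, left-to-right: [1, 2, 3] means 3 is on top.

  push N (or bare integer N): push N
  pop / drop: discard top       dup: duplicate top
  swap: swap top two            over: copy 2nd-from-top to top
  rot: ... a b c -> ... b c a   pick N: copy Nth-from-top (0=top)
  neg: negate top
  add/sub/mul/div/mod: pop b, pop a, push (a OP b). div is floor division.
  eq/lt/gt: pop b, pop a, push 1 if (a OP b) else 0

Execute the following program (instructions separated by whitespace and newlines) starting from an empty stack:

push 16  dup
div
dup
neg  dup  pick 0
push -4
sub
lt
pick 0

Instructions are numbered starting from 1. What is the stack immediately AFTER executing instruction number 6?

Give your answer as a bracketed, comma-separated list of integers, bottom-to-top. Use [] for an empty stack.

Step 1 ('push 16'): [16]
Step 2 ('dup'): [16, 16]
Step 3 ('div'): [1]
Step 4 ('dup'): [1, 1]
Step 5 ('neg'): [1, -1]
Step 6 ('dup'): [1, -1, -1]

Answer: [1, -1, -1]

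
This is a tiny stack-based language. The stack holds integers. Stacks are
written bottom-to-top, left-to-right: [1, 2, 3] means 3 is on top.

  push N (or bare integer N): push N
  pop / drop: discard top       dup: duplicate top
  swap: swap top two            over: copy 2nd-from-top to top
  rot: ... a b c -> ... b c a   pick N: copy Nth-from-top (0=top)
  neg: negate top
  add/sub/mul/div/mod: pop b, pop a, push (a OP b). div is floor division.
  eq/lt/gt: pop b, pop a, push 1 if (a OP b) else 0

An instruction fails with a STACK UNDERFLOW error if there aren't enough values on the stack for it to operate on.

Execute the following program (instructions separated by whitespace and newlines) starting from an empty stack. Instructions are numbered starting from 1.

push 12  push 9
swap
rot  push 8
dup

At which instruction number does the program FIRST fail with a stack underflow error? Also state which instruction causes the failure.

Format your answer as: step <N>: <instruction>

Answer: step 4: rot

Derivation:
Step 1 ('push 12'): stack = [12], depth = 1
Step 2 ('push 9'): stack = [12, 9], depth = 2
Step 3 ('swap'): stack = [9, 12], depth = 2
Step 4 ('rot'): needs 3 value(s) but depth is 2 — STACK UNDERFLOW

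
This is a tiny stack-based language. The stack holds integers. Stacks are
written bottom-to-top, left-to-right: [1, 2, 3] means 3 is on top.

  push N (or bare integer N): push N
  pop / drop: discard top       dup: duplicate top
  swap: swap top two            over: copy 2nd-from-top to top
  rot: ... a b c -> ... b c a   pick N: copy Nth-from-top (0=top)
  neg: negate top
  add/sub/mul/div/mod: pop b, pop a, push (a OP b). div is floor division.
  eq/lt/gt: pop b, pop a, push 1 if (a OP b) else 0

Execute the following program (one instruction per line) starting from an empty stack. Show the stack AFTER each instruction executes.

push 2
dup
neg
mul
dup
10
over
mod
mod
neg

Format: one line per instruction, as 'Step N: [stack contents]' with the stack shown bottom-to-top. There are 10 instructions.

Step 1: [2]
Step 2: [2, 2]
Step 3: [2, -2]
Step 4: [-4]
Step 5: [-4, -4]
Step 6: [-4, -4, 10]
Step 7: [-4, -4, 10, -4]
Step 8: [-4, -4, -2]
Step 9: [-4, 0]
Step 10: [-4, 0]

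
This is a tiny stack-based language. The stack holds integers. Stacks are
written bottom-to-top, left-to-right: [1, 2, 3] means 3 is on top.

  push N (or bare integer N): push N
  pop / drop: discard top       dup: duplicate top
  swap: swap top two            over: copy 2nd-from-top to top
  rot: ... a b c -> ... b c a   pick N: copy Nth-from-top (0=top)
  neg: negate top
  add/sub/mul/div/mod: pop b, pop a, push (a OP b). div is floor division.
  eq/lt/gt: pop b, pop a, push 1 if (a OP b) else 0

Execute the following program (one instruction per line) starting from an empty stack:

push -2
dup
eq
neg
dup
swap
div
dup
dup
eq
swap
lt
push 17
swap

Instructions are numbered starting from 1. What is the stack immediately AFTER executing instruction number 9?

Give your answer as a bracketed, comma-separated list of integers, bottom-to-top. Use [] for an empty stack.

Answer: [1, 1, 1]

Derivation:
Step 1 ('push -2'): [-2]
Step 2 ('dup'): [-2, -2]
Step 3 ('eq'): [1]
Step 4 ('neg'): [-1]
Step 5 ('dup'): [-1, -1]
Step 6 ('swap'): [-1, -1]
Step 7 ('div'): [1]
Step 8 ('dup'): [1, 1]
Step 9 ('dup'): [1, 1, 1]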